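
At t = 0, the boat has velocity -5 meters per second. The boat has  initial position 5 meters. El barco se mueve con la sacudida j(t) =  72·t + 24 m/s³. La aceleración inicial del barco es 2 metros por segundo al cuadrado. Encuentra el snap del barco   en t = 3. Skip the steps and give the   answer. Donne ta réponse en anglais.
s(3) = 72.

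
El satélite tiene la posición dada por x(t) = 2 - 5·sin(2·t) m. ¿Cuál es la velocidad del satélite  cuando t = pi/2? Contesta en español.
Partiendo de la posición x(t) = 2 - 5·sin(2·t), tomamos 1 derivada. La derivada de la posición da la velocidad: v(t) = -10·cos(2·t). De la ecuación de la velocidad v(t) = -10·cos(2·t), sustituimos t = pi/2 para obtener v = 10.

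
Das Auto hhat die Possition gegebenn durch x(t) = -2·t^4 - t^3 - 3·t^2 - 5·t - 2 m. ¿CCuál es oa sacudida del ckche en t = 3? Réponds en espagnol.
Debemos derivar nuestra ecuación de la posición x(t) = -2·t^4 - t^3 - 3·t^2 - 5·t - 2 3 veces. La derivada de la posición da la velocidad: v(t) = -8·t^3 - 3·t^2 - 6·t - 5. Derivando la velocidad, obtenemos la aceleración: a(t) = -24·t^2 - 6·t - 6. Tomando d/dt de a(t), encontramos j(t) = -48·t - 6. Tenemos la sacudida j(t) = -48·t - 6. Sustituyendo t = 3: j(3) = -150.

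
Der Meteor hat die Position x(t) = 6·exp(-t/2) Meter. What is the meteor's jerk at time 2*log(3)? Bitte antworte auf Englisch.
We must differentiate our position equation x(t) = 6·exp(-t/2) 3 times. Taking d/dt of x(t), we find v(t) = -3·exp(-t/2). Taking d/dt of v(t), we find a(t) = 3·exp(-t/2)/2. The derivative of acceleration gives jerk: j(t) = -3·exp(-t/2)/4. From the given jerk equation j(t) = -3·exp(-t/2)/4, we substitute t = 2*log(3) to get j = -1/4.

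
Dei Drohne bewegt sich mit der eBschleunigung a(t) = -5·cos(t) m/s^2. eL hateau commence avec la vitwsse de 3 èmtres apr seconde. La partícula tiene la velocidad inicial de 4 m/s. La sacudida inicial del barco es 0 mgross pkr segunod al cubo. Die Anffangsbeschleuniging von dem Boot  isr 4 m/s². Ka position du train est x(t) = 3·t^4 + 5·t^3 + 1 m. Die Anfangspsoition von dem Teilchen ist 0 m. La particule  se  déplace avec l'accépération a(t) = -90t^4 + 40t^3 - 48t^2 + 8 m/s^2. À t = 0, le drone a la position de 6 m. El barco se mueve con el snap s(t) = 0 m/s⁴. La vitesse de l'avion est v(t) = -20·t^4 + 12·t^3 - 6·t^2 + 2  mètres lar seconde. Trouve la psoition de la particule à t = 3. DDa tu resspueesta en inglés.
Starting from acceleration a(t) = -90·t^4 + 40·t^3 - 48·t^2 + 8, we take 2 antiderivatives. The integral of acceleration, with v(0) = 4, gives velocity: v(t) = -18·t^5 + 10·t^4 - 16·t^3 + 8·t + 4. Taking ∫v(t)dt and applying x(0) = 0, we find x(t) = -3·t^6 + 2·t^5 - 4·t^4 + 4·t^2 + 4·t. From the given position equation x(t) = -3·t^6 + 2·t^5 - 4·t^4 + 4·t^2 + 4·t, we substitute t = 3 to get x = -1977.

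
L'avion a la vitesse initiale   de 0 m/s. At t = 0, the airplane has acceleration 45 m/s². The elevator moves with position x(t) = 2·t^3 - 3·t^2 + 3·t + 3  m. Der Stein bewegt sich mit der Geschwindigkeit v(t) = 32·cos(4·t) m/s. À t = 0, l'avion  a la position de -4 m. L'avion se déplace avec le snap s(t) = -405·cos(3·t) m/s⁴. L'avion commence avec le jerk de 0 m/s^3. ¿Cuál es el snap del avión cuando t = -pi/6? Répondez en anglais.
Using s(t) = -405·cos(3·t) and substituting t = -pi/6, we find s = 0.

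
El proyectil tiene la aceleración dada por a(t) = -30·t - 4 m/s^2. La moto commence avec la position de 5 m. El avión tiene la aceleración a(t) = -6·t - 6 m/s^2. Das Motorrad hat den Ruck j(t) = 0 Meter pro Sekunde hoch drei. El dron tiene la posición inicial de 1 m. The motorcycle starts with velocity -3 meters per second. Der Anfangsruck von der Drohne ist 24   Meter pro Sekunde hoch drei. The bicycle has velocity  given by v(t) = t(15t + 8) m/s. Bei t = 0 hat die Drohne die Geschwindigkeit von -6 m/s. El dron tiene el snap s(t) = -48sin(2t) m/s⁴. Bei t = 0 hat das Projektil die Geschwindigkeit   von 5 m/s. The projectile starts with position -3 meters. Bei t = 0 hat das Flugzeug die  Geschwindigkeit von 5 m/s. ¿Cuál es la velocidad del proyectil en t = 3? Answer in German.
Um dies zu lösen, müssen wir 1 Integral unserer Gleichung für die Beschleunigung a(t) = -30·t - 4 finden. Mit ∫a(t)dt und Anwendung von v(0) = 5, finden wir v(t) = -15·t^2 - 4·t + 5. Wir haben die Geschwindigkeit v(t) = -15·t^2 - 4·t + 5. Durch Einsetzen von t = 3: v(3) = -142.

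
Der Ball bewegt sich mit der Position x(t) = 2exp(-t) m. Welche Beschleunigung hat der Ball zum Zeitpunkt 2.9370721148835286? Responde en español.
Partiendo de la posición x(t) = 2·exp(-t), tomamos 2 derivadas. La derivada de la posición da la velocidad: v(t) = -2·exp(-t). La derivada de la velocidad da la aceleración: a(t) = 2·exp(-t). De la ecuación de la aceleración a(t) = 2·exp(-t), sustituimos t = 2.9370721148835286 para obtener a = 0.106041480672066.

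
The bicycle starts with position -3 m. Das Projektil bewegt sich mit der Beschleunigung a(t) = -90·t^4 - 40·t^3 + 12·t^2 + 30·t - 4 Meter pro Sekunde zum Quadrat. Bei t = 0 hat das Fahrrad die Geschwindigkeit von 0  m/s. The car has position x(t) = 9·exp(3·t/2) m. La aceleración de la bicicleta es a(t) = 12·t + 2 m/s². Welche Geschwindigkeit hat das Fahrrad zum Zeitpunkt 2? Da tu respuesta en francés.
Nous devons intégrer notre équation de l'accélération a(t) = 12·t + 2 1 fois. La primitive de l'accélération est la vitesse. En utilisant v(0) = 0, nous obtenons v(t) = 2·t·(3·t + 1). De l'équation de la vitesse v(t) = 2·t·(3·t + 1), nous substituons t = 2 pour obtenir v = 28.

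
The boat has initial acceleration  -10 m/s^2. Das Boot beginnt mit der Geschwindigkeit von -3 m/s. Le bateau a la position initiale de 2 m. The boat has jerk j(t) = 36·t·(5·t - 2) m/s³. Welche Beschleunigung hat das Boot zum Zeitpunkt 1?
Ausgehend von dem Ruck j(t) = 36·t·(5·t - 2), nehmen wir 1 Integral. Die Stammfunktion von dem Ruck ist die Beschleunigung. Mit a(0) = -10 erhalten wir a(t) = 60·t^3 - 36·t^2 - 10. Wir haben die Beschleunigung a(t) = 60·t^3 - 36·t^2 - 10. Durch Einsetzen von t = 1: a(1) = 14.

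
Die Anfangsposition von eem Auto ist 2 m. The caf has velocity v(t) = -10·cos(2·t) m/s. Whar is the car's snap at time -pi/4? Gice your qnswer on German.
Ausgehend von der Geschwindigkeit v(t) = -10·cos(2·t), nehmen wir 3 Ableitungen. Durch Ableiten von der Geschwindigkeit erhalten wir die Beschleunigung: a(t) = 20·sin(2·t). Die Ableitung von der Beschleunigung ergibt den Ruck: j(t) = 40·cos(2·t). Mit d/dt von j(t) finden wir s(t) = -80·sin(2·t). Mit s(t) = -80·sin(2·t) und Einsetzen von t = -pi/4, finden wir s = 80.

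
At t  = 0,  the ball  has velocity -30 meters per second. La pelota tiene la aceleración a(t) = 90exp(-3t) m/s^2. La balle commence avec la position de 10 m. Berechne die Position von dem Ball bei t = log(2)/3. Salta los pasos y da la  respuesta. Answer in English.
x(log(2)/3) = 5.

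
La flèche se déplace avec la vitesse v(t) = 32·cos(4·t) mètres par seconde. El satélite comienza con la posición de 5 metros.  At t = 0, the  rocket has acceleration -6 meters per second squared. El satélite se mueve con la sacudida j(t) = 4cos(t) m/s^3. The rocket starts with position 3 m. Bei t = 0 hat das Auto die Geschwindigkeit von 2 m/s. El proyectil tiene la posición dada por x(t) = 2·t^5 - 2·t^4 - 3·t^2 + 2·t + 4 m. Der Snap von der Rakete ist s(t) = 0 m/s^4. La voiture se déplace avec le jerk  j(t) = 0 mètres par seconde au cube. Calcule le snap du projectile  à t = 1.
Nous devons dériver notre équation de la position x(t) = 2·t^5 - 2·t^4 - 3·t^2 + 2·t + 4 4 fois. En dérivant la position, nous obtenons la vitesse: v(t) = 10·t^4 - 8·t^3 - 6·t + 2. En dérivant la vitesse, nous obtenons l'accélération: a(t) = 40·t^3 - 24·t^2 - 6. En prenant d/dt de a(t), nous trouvons j(t) = 120·t^2 - 48·t. En prenant d/dt de j(t), nous trouvons s(t) = 240·t - 48. En utilisant s(t) = 240·t - 48 et en substituant t = 1, nous trouvons s = 192.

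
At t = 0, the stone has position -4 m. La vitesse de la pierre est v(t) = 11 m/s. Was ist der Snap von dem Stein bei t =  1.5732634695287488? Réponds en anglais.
We must differentiate our velocity equation v(t) = 11 3 times. The derivative of velocity gives acceleration: a(t) = 0. The derivative of acceleration gives jerk: j(t) = 0. The derivative of jerk gives snap: s(t) = 0. Using s(t) = 0 and substituting t = 1.5732634695287488, we find s = 0.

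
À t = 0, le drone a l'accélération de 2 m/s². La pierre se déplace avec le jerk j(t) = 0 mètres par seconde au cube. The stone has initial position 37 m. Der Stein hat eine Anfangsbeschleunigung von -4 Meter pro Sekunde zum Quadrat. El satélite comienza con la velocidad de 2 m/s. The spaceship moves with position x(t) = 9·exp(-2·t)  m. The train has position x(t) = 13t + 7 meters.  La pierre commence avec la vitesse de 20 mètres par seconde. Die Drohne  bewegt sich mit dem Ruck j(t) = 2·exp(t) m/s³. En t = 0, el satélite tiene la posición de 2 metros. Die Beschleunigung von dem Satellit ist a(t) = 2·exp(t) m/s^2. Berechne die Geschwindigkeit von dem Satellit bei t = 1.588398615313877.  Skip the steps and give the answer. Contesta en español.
v(1.588398615313877) = 9.79180484840160.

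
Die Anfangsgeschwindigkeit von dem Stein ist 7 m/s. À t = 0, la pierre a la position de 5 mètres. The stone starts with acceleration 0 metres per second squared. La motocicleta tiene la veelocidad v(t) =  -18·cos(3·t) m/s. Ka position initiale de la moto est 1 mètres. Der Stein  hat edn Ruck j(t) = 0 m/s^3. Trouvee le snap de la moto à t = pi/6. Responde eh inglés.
We must differentiate our velocity equation v(t) = -18·cos(3·t) 3 times. Differentiating velocity, we get acceleration: a(t) = 54·sin(3·t). The derivative of acceleration gives jerk: j(t) = 162·cos(3·t). The derivative of jerk gives snap: s(t) = -486·sin(3·t). From the given snap equation s(t) = -486·sin(3·t), we substitute t = pi/6 to get s = -486.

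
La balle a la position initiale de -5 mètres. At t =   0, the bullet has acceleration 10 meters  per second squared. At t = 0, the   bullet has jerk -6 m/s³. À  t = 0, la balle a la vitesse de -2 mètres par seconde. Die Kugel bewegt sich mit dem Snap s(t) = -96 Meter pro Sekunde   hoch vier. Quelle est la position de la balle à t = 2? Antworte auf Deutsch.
Um dies zu lösen, müssen wir 4 Integrale unserer Gleichung für den Snap s(t) = -96 finden. Mit ∫s(t)dt und Anwendung von j(0) = -6, finden wir j(t) = -96·t - 6. Mit ∫j(t)dt und Anwendung von a(0) = 10, finden wir a(t) = -48·t^2 - 6·t + 10. Das Integral von der Beschleunigung, mit v(0) = -2, ergibt die Geschwindigkeit: v(t) = -16·t^3 - 3·t^2 + 10·t - 2. Mit ∫v(t)dt und Anwendung von x(0) = -5, finden wir x(t) = -4·t^4 - t^3 + 5·t^2 - 2·t - 5. Aus der Gleichung für die Position x(t) = -4·t^4 - t^3 + 5·t^2 - 2·t - 5, setzen wir t = 2 ein und erhalten x = -61.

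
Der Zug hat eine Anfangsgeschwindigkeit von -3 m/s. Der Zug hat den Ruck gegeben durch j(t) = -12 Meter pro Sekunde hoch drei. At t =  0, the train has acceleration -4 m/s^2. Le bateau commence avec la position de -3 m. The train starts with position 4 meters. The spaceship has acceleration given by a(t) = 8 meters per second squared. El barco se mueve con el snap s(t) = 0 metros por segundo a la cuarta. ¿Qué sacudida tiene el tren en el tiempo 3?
Tenemos la sacudida j(t) = -12. Sustituyendo t = 3: j(3) = -12.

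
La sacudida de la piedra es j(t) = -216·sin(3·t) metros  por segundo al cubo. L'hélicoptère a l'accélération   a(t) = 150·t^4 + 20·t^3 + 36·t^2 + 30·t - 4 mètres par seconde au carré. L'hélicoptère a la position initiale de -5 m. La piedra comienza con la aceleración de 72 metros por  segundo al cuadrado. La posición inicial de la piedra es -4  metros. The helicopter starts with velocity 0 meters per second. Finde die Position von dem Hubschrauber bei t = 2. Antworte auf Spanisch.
Necesitamos integrar nuestra ecuación de la aceleración a(t) = 150·t^4 + 20·t^3 + 36·t^2 + 30·t - 4 2 veces. Tomando ∫a(t)dt y aplicando v(0) = 0, encontramos v(t) = t·(30·t^4 + 5·t^3 + 12·t^2 + 15·t - 4). La antiderivada de la velocidad es la posición. Usando x(0) = -5, obtenemos x(t) = 5·t^6 + t^5 + 3·t^4 + 5·t^3 - 2·t^2 - 5. Usando x(t) = 5·t^6 + t^5 + 3·t^4 + 5·t^3 - 2·t^2 - 5 y sustituyendo t = 2, encontramos x = 427.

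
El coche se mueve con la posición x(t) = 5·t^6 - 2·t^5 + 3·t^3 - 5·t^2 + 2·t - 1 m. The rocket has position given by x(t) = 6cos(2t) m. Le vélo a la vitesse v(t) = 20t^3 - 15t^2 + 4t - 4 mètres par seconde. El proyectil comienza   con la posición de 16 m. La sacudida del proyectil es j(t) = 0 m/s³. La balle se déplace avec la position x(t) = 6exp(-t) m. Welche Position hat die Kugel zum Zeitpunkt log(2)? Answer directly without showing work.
Die Position bei t = log(2) ist x = 3.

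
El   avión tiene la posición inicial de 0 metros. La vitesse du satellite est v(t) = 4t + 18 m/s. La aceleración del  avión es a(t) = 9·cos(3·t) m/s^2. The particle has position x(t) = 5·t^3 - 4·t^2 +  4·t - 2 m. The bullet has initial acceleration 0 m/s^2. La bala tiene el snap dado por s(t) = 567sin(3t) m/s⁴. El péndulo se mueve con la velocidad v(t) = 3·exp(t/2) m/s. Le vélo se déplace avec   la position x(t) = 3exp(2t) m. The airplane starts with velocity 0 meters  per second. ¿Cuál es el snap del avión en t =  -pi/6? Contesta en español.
Para resolver esto, necesitamos tomar 2 derivadas de nuestra ecuación de la aceleración a(t) = 9·cos(3·t). La derivada de la aceleración da la sacudida: j(t) = -27·sin(3·t). La derivada de la sacudida da el snap: s(t) = -81·cos(3·t). De la ecuación del snap s(t) = -81·cos(3·t), sustituimos t = -pi/6 para obtener s = 0.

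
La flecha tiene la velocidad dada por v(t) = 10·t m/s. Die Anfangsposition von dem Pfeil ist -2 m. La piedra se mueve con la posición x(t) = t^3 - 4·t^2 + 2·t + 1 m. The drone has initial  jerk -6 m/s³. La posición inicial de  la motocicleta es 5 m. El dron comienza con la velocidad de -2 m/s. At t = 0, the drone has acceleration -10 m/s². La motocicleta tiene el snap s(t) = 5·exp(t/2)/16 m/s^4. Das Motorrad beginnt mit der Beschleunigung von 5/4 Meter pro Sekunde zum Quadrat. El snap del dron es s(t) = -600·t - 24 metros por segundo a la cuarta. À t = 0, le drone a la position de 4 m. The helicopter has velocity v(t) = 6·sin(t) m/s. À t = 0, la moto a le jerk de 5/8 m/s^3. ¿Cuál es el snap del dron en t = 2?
Usando s(t) = -600·t - 24 y sustituyendo t = 2, encontramos s = -1224.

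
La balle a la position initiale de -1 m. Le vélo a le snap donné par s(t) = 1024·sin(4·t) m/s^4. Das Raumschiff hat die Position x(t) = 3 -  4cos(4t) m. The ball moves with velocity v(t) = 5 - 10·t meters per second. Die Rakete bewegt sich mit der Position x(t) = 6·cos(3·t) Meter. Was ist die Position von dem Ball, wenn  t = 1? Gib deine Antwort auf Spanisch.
Para resolver esto, necesitamos tomar 1 integral de nuestra ecuación de la velocidad v(t) = 5 - 10·t. Integrando la velocidad y usando la condición inicial x(0) = -1, obtenemos x(t) = -5·t^2 + 5·t - 1. Usando x(t) = -5·t^2 + 5·t - 1 y sustituyendo t = 1, encontramos x = -1.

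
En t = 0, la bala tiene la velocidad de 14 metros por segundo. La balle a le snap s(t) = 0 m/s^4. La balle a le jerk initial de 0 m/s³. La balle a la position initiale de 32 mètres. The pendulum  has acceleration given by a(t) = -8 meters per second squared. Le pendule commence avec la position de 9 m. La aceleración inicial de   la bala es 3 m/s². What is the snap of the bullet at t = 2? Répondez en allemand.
Mit s(t) = 0 und Einsetzen von t = 2, finden wir s = 0.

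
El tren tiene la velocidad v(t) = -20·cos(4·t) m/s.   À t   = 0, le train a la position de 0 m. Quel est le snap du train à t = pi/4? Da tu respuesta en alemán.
Um dies zu lösen, müssen wir 3 Ableitungen unserer Gleichung für die Geschwindigkeit v(t) = -20·cos(4·t) nehmen. Mit d/dt von v(t) finden wir a(t) = 80·sin(4·t). Die Ableitung von der Beschleunigung ergibt den Ruck: j(t) = 320·cos(4·t). Mit d/dt von j(t) finden wir s(t) = -1280·sin(4·t). Wir haben den Snap s(t) = -1280·sin(4·t). Durch Einsetzen von t = pi/4: s(pi/4) = 0.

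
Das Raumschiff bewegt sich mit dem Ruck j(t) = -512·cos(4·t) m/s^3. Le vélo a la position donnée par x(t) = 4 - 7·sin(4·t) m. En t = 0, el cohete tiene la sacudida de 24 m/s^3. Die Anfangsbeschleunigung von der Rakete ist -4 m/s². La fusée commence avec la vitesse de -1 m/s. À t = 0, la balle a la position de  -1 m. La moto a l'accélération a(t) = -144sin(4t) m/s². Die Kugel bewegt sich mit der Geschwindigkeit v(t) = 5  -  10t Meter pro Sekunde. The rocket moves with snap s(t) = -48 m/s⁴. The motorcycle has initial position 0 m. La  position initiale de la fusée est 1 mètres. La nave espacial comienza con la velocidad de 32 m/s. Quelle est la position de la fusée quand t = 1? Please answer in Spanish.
Partiendo del snap s(t) = -48, tomamos 4 integrales. La antiderivada del snap es la sacudida. Usando j(0) = 24, obtenemos j(t) = 24 - 48·t. La antiderivada de la sacudida, con a(0) = -4, da la aceleración: a(t) = -24·t^2 + 24·t - 4. La integral de la aceleración es la velocidad. Usando v(0) = -1, obtenemos v(t) = -8·t^3 + 12·t^2 - 4·t - 1. La antiderivada de la velocidad, con x(0) = 1, da la posición: x(t) = -2·t^4 + 4·t^3 - 2·t^2 - t + 1. Tenemos la posición x(t) = -2·t^4 + 4·t^3 - 2·t^2 - t + 1. Sustituyendo t = 1: x(1) = 0.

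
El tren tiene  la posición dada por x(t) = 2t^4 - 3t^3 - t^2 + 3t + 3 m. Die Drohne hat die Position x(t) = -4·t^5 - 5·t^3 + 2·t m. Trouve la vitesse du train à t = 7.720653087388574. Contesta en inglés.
Starting from position x(t) = 2·t^4 - 3·t^3 - t^2 + 3·t + 3, we take 1 derivative. Differentiating position, we get velocity: v(t) = 8·t^3 - 9·t^2 - 2·t + 3. We have velocity v(t) = 8·t^3 - 9·t^2 - 2·t + 3. Substituting t = 7.720653087388574: v(7.720653087388574) = 3132.81375111349.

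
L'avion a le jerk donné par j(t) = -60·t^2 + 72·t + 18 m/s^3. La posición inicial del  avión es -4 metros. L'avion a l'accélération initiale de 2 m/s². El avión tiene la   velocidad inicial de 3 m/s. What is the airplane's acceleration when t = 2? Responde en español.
Para resolver esto, necesitamos tomar 1 integral de nuestra ecuación de la sacudida j(t) = -60·t^2 + 72·t + 18. La antiderivada de la sacudida, con a(0) = 2, da la aceleración: a(t) = -20·t^3 + 36·t^2 + 18·t + 2. Tenemos la aceleración a(t) = -20·t^3 + 36·t^2 + 18·t + 2. Sustituyendo t = 2: a(2) = 22.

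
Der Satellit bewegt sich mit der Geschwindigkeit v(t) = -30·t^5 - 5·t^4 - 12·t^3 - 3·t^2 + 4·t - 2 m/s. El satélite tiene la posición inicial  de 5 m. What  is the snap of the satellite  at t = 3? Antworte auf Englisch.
We must differentiate our velocity equation v(t) = -30·t^5 - 5·t^4 - 12·t^3 - 3·t^2 + 4·t - 2 3 times. Taking d/dt of v(t), we find a(t) = -150·t^4 - 20·t^3 - 36·t^2 - 6·t + 4. The derivative of acceleration gives jerk: j(t) = -600·t^3 - 60·t^2 - 72·t - 6. Differentiating jerk, we get snap: s(t) = -1800·t^2 - 120·t - 72. From the given snap equation s(t) = -1800·t^2 - 120·t - 72, we substitute t = 3 to get s = -16632.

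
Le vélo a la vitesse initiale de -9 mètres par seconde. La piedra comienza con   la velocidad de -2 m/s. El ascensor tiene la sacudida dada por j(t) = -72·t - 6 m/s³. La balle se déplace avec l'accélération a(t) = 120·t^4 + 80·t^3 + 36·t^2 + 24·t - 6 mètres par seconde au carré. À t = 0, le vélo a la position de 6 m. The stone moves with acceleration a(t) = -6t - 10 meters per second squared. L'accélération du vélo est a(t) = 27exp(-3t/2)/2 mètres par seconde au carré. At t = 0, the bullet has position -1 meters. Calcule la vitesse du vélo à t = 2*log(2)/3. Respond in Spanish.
Debemos encontrar la integral de nuestra ecuación de la aceleración a(t) = 27·exp(-3·t/2)/2 1 vez. Tomando ∫a(t)dt y aplicando v(0) = -9, encontramos v(t) = -9·exp(-3·t/2). De la ecuación de la velocidad v(t) = -9·exp(-3·t/2), sustituimos t = 2*log(2)/3 para obtener v = -9/2.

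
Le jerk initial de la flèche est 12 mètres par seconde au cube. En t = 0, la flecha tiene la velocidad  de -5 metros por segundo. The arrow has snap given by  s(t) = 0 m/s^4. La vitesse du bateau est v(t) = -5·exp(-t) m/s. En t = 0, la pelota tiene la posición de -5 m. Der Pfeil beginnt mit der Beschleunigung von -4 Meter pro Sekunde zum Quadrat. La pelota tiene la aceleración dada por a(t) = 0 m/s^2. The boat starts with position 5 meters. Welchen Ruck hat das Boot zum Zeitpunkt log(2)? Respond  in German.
Ausgehend von der Geschwindigkeit v(t) = -5·exp(-t), nehmen wir 2 Ableitungen. Durch Ableiten von der Geschwindigkeit erhalten wir die Beschleunigung: a(t) = 5·exp(-t). Die Ableitung von der Beschleunigung ergibt den Ruck: j(t) = -5·exp(-t). Aus der Gleichung für den Ruck j(t) = -5·exp(-t), setzen wir t = log(2) ein und erhalten j = -5/2.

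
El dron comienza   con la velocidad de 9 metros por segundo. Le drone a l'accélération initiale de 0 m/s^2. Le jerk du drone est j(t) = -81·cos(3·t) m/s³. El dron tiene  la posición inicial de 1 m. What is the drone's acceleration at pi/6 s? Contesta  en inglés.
We need to integrate our jerk equation j(t) = -81·cos(3·t) 1 time. The integral of jerk, with a(0) = 0, gives acceleration: a(t) = -27·sin(3·t). Using a(t) = -27·sin(3·t) and substituting t = pi/6, we find a = -27.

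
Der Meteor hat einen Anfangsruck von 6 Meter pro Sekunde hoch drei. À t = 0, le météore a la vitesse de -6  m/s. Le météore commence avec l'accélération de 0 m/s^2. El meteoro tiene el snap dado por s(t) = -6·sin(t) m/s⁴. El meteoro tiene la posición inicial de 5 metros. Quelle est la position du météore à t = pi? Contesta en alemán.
Ausgehend von dem Snap s(t) = -6·sin(t), nehmen wir 4 Integrale. Die Stammfunktion von dem Snap ist der Ruck. Mit j(0) = 6 erhalten wir j(t) = 6·cos(t). Durch Integration von dem Ruck und Verwendung der Anfangsbedingung a(0) = 0, erhalten wir a(t) = 6·sin(t). Durch Integration von der Beschleunigung und Verwendung der Anfangsbedingung v(0) = -6, erhalten wir v(t) = -6·cos(t). Durch Integration von der Geschwindigkeit und Verwendung der Anfangsbedingung x(0) = 5, erhalten wir x(t) = 5 - 6·sin(t). Wir haben die Position x(t) = 5 - 6·sin(t). Durch Einsetzen von t = pi: x(pi) = 5.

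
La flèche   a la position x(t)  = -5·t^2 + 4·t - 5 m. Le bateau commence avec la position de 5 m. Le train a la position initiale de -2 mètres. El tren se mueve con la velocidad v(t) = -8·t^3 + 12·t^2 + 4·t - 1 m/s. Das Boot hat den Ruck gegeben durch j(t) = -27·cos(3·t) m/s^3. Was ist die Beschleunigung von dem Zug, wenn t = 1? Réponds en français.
En partant de la vitesse v(t) = -8·t^3 + 12·t^2 + 4·t - 1, nous prenons 1 dérivée. En prenant d/dt de v(t), nous trouvons a(t) = -24·t^2 + 24·t + 4. De l'équation de l'accélération a(t) = -24·t^2 + 24·t + 4, nous substituons t = 1 pour obtenir a = 4.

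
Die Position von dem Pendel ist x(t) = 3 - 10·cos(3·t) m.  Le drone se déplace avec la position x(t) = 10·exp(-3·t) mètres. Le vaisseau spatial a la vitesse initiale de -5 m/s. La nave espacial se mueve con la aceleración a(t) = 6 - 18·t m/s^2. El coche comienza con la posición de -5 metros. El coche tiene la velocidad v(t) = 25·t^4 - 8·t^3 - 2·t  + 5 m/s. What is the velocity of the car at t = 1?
We have velocity v(t) = 25·t^4 - 8·t^3 - 2·t + 5. Substituting t = 1: v(1) = 20.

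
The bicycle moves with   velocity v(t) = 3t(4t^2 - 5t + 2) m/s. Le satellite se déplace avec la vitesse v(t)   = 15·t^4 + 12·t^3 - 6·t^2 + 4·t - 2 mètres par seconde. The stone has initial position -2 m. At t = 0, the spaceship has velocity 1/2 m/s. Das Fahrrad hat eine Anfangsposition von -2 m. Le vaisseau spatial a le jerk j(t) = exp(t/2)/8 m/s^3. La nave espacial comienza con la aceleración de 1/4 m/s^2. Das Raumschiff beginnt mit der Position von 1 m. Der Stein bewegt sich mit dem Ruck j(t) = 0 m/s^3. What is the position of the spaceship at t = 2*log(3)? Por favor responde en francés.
Nous devons trouver l'intégrale de notre équation du jerk j(t) = exp(t/2)/8 3 fois. En prenant ∫j(t)dt et en appliquant a(0) = 1/4, nous trouvons a(t) = exp(t/2)/4. En prenant ∫a(t)dt et en appliquant v(0) = 1/2, nous trouvons v(t) = exp(t/2)/2. L'intégrale de la vitesse est la position. En utilisant x(0) = 1, nous obtenons x(t) = exp(t/2). En utilisant x(t) = exp(t/2) et en substituant t = 2*log(3), nous trouvons x = 3.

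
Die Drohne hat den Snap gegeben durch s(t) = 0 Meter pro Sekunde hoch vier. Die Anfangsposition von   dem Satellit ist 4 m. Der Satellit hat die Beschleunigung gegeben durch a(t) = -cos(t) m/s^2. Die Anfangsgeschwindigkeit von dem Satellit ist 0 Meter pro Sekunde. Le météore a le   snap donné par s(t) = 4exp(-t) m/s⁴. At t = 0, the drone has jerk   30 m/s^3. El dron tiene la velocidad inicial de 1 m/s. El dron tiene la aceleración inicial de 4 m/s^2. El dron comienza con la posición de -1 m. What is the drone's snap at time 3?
From the given snap equation s(t) = 0, we substitute t = 3 to get s = 0.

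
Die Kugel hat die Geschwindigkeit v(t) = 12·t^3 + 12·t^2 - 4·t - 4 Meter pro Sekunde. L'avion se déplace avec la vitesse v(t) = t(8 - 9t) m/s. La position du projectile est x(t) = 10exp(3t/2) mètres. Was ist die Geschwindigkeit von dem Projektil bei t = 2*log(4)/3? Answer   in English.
To solve this, we need to take 1 derivative of our position equation x(t) = 10·exp(3·t/2). Differentiating position, we get velocity: v(t) = 15·exp(3·t/2). From the given velocity equation v(t) = 15·exp(3·t/2), we substitute t = 2*log(4)/3 to get v = 60.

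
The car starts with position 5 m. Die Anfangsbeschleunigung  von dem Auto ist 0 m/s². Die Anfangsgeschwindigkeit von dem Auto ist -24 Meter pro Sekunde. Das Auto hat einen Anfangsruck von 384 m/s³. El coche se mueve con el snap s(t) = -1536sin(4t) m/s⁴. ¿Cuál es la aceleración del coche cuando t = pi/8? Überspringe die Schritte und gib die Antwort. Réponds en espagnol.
La aceleración en t = pi/8 es a = 96.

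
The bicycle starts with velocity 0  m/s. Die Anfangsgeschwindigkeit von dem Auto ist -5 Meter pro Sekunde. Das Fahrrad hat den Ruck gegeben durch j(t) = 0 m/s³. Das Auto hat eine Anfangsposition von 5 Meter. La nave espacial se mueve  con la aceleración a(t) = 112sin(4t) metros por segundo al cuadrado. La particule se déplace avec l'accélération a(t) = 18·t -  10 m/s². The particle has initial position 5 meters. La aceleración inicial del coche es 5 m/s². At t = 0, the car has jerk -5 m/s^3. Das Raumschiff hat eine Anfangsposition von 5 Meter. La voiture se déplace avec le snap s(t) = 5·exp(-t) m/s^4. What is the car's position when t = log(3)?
To find the answer, we compute 4 integrals of s(t) = 5·exp(-t). Taking ∫s(t)dt and applying j(0) = -5, we find j(t) = -5·exp(-t). Integrating jerk and using the initial condition a(0) = 5, we get a(t) = 5·exp(-t). Integrating acceleration and using the initial condition v(0) = -5, we get v(t) = -5·exp(-t). Integrating velocity and using the initial condition x(0) = 5, we get x(t) = 5·exp(-t). From the given position equation x(t) = 5·exp(-t), we substitute t = log(3) to get x = 5/3.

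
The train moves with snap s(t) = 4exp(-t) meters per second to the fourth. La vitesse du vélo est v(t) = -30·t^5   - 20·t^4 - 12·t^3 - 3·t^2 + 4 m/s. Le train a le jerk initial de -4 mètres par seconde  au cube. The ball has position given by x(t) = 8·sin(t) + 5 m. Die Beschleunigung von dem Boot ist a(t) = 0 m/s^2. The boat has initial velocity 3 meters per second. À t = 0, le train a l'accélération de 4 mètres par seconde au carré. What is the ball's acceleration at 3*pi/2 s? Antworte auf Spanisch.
Para resolver esto, necesitamos tomar 2 derivadas de nuestra ecuación de la posición x(t) = 8·sin(t) + 5. Derivando la posición, obtenemos la velocidad: v(t) = 8·cos(t). Derivando la velocidad, obtenemos la aceleración: a(t) = -8·sin(t). Usando a(t) = -8·sin(t) y sustituyendo t = 3*pi/2, encontramos a = 8.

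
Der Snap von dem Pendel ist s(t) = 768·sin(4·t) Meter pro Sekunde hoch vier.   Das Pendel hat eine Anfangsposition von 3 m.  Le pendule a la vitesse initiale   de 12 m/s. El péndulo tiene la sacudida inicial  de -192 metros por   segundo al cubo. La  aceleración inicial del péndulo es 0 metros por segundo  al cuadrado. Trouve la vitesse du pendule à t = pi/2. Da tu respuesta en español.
Debemos encontrar la integral de nuestra ecuación del snap s(t) = 768·sin(4·t) 3 veces. Integrando el snap y usando la condición inicial j(0) = -192, obtenemos j(t) = -192·cos(4·t). Integrando la sacudida y usando la condición inicial a(0) = 0, obtenemos a(t) = -48·sin(4·t). La integral de la aceleración, con v(0) = 12, da la velocidad: v(t) = 12·cos(4·t). De la ecuación de la velocidad v(t) = 12·cos(4·t), sustituimos t = pi/2 para obtener v = 12.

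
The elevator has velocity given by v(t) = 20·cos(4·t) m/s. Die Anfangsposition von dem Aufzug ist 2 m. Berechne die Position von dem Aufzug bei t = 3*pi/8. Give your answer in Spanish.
Necesitamos integrar nuestra ecuación de la velocidad v(t) = 20·cos(4·t) 1 vez. Tomando ∫v(t)dt y aplicando x(0) = 2, encontramos x(t) = 5·sin(4·t) + 2. Tenemos la posición x(t) = 5·sin(4·t) + 2. Sustituyendo t = 3*pi/8: x(3*pi/8) = -3.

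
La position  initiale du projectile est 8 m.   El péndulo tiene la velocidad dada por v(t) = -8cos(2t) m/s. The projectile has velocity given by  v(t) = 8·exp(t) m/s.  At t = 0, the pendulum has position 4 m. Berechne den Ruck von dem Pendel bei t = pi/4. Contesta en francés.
Nous devons dériver notre équation de la vitesse v(t) = -8·cos(2·t) 2 fois. En dérivant la vitesse, nous obtenons l'accélération: a(t) = 16·sin(2·t). En dérivant l'accélération, nous obtenons le jerk: j(t) = 32·cos(2·t). En utilisant j(t) = 32·cos(2·t) et en substituant t = pi/4, nous trouvons j = 0.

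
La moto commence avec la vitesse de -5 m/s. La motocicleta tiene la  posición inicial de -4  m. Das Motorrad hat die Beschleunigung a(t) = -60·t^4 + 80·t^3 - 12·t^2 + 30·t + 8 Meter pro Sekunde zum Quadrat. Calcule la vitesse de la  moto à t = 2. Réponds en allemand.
Um dies zu lösen, müssen wir 1 Stammfunktion unserer Gleichung für die Beschleunigung a(t) = -60·t^4 + 80·t^3 - 12·t^2 + 30·t + 8 finden. Das Integral von der Beschleunigung ist die Geschwindigkeit. Mit v(0) = -5 erhalten wir v(t) = -12·t^5 + 20·t^4 - 4·t^3 + 15·t^2 + 8·t - 5. Wir haben die Geschwindigkeit v(t) = -12·t^5 + 20·t^4 - 4·t^3 + 15·t^2 + 8·t - 5. Durch Einsetzen von t = 2: v(2) = -25.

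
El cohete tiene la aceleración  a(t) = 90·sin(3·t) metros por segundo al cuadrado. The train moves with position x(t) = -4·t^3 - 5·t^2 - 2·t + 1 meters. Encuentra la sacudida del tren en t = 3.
Debemos derivar nuestra ecuación de la posición x(t) = -4·t^3 - 5·t^2 - 2·t + 1 3 veces. Tomando d/dt de x(t), encontramos v(t) = -12·t^2 - 10·t - 2. La derivada de la velocidad da la aceleración: a(t) = -24·t - 10. Derivando la aceleración, obtenemos la sacudida: j(t) = -24. Usando j(t) = -24 y sustituyendo t = 3, encontramos j = -24.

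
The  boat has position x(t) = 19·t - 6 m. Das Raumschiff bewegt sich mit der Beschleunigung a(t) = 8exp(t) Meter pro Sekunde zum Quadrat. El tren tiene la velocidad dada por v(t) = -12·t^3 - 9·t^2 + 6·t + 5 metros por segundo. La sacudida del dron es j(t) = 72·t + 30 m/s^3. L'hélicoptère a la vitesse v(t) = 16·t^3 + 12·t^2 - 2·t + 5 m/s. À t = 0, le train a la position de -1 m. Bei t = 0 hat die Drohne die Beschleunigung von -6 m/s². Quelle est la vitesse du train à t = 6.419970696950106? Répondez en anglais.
From the given velocity equation v(t) = -12·t^3 - 9·t^2 + 6·t + 5, we substitute t = 6.419970696950106 to get v = -3502.69236617991.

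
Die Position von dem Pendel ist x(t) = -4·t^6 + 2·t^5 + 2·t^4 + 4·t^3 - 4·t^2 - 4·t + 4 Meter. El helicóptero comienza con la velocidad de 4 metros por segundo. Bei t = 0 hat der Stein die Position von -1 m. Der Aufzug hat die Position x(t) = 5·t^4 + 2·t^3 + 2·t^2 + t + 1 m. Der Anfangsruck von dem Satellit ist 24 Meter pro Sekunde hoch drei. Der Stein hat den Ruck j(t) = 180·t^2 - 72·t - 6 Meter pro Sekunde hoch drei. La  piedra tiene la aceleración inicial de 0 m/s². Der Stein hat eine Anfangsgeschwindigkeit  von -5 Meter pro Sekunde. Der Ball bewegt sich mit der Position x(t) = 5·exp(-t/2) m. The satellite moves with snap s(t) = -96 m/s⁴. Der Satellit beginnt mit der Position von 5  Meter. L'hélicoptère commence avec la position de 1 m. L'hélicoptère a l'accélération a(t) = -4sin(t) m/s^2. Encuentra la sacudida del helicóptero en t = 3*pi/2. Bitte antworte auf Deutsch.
Um dies zu lösen, müssen wir 1 Ableitung unserer Gleichung für die Beschleunigung a(t) = -4·sin(t) nehmen. Die Ableitung von der Beschleunigung ergibt den Ruck: j(t) = -4·cos(t). Aus der Gleichung für den Ruck j(t) = -4·cos(t), setzen wir t = 3*pi/2 ein und erhalten j = 0.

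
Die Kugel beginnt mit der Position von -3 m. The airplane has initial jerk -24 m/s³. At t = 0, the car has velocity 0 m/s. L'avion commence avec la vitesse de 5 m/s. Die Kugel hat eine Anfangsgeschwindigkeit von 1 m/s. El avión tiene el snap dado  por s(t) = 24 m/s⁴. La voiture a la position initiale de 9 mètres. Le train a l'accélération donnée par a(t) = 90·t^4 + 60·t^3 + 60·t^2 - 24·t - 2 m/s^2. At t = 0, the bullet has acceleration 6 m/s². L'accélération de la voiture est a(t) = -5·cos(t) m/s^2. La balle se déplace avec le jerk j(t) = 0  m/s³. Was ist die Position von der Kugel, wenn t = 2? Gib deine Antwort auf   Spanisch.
Necesitamos integrar nuestra ecuación de la sacudida j(t) = 0 3 veces. La integral de la sacudida, con a(0) = 6, da la aceleración: a(t) = 6. La integral de la aceleración, con v(0) = 1, da la velocidad: v(t) = 6·t + 1. Tomando ∫v(t)dt y aplicando x(0) = -3, encontramos x(t) = 3·t^2 + t - 3. De la ecuación de la posición x(t) = 3·t^2 + t - 3, sustituimos t = 2 para obtener x = 11.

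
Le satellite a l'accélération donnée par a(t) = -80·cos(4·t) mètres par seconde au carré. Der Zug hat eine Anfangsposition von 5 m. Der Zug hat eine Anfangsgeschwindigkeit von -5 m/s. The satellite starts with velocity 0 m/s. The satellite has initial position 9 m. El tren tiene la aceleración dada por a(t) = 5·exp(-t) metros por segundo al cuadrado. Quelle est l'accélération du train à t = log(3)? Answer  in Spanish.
Usando a(t) = 5·exp(-t) y sustituyendo t = log(3), encontramos a = 5/3.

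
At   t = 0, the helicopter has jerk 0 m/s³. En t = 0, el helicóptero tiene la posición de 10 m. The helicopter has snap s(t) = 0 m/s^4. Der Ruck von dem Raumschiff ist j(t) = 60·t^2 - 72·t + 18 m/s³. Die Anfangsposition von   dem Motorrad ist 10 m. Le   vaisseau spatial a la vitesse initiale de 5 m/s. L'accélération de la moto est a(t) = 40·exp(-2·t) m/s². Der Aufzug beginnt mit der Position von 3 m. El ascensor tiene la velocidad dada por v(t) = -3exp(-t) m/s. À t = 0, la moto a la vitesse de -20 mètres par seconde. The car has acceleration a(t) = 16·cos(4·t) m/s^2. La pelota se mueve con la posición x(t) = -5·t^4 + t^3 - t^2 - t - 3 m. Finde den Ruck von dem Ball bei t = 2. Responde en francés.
Nous devons dériver notre équation de la position x(t) = -5·t^4 + t^3 - t^2 - t - 3 3 fois. La dérivée de la position donne la vitesse: v(t) = -20·t^3 + 3·t^2 - 2·t - 1. En dérivant la vitesse, nous obtenons l'accélération: a(t) = -60·t^2 + 6·t - 2. En dérivant l'accélération, nous obtenons le jerk: j(t) = 6 - 120·t. Nous avons le jerk j(t) = 6 - 120·t. En substituant t = 2: j(2) = -234.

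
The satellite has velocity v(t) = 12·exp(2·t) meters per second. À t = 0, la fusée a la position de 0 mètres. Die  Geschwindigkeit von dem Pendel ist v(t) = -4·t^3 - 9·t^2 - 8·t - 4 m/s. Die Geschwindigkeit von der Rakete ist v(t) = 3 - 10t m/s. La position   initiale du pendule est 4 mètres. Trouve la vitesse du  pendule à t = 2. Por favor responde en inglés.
From the given velocity equation v(t) = -4·t^3 - 9·t^2 - 8·t - 4, we substitute t = 2 to get v = -88.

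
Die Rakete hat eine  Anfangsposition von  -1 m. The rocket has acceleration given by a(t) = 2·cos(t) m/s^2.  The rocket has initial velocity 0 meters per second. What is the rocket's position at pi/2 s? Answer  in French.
Nous devons trouver l'intégrale de notre équation de l'accélération a(t) = 2·cos(t) 2 fois. La primitive de l'accélération, avec v(0) = 0, donne la vitesse: v(t) = 2·sin(t). En intégrant la vitesse et en utilisant la condition initiale x(0) = -1, nous obtenons x(t) = 1 - 2·cos(t). En utilisant x(t) = 1 - 2·cos(t) et en substituant t = pi/2, nous trouvons x = 1.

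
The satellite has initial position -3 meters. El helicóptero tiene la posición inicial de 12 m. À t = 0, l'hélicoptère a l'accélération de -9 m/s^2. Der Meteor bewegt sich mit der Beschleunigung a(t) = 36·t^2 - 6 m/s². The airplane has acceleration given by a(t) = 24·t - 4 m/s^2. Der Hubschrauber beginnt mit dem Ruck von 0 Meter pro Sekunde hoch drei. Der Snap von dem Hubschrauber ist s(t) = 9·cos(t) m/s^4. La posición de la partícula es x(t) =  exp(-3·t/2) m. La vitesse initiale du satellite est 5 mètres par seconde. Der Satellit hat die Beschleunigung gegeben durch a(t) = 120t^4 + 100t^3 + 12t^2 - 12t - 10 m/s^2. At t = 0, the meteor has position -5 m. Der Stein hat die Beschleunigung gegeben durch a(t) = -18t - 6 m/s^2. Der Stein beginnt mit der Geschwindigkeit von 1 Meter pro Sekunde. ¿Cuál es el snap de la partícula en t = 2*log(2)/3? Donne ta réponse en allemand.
Um dies zu lösen, müssen wir 4 Ableitungen unserer Gleichung für die Position x(t) = exp(-3·t/2) nehmen. Die Ableitung von der Position ergibt die Geschwindigkeit: v(t) = -3·exp(-3·t/2)/2. Durch Ableiten von der Geschwindigkeit erhalten wir die Beschleunigung: a(t) = 9·exp(-3·t/2)/4. Durch Ableiten von der Beschleunigung erhalten wir den Ruck: j(t) = -27·exp(-3·t/2)/8. Durch Ableiten von dem Ruck erhalten wir den Snap: s(t) = 81·exp(-3·t/2)/16. Mit s(t) = 81·exp(-3·t/2)/16 und Einsetzen von t = 2*log(2)/3, finden wir s = 81/32.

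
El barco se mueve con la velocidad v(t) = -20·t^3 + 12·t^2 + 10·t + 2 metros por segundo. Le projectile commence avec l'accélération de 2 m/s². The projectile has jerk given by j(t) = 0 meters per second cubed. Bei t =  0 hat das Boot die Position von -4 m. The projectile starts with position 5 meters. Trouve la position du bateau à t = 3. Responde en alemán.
Wir müssen das Integral unserer Gleichung für die Geschwindigkeit v(t) = -20·t^3 + 12·t^2 + 10·t + 2 1-mal finden. Die Stammfunktion von der Geschwindigkeit, mit x(0) = -4, ergibt die Position: x(t) = -5·t^4 + 4·t^3 + 5·t^2 + 2·t - 4. Wir haben die Position x(t) = -5·t^4 + 4·t^3 + 5·t^2 + 2·t - 4. Durch Einsetzen von t = 3: x(3) = -250.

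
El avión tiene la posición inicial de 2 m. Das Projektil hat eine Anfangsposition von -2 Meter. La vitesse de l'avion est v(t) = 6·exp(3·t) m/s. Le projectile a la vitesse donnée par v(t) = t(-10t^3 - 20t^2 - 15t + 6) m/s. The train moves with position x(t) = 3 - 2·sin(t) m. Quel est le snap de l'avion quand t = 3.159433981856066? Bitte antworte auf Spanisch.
Debemos derivar nuestra ecuación de la velocidad v(t) = 6·exp(3·t) 3 veces. Derivando la velocidad, obtenemos la aceleración: a(t) = 18·exp(3·t). La derivada de la aceleración da la sacudida: j(t) = 54·exp(3·t). La derivada de la sacudida da el snap: s(t) = 162·exp(3·t). De la ecuación del snap s(t) = 162·exp(3·t), sustituimos t = 3.159433981856066 para obtener s = 2117820.98500739.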